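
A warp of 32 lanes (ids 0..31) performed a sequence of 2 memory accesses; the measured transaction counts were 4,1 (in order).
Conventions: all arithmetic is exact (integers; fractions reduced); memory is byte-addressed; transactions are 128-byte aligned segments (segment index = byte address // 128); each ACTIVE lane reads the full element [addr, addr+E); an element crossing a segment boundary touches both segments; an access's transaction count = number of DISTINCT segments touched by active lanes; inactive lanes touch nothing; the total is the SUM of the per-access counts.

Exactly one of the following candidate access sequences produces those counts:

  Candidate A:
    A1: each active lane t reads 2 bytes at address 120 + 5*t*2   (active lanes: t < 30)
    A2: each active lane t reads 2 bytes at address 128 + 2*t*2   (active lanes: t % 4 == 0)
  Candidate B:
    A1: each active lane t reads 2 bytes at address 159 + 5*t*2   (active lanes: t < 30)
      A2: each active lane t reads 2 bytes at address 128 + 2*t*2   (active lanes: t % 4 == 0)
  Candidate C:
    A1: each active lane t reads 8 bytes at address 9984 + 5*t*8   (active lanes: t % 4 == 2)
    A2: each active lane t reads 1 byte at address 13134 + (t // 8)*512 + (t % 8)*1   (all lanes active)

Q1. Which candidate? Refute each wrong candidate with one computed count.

B: A1 gives 3 transactions, not 4
C: A1 gives 8 transactions, not 4
A: all counts match (4,1)

Answer: A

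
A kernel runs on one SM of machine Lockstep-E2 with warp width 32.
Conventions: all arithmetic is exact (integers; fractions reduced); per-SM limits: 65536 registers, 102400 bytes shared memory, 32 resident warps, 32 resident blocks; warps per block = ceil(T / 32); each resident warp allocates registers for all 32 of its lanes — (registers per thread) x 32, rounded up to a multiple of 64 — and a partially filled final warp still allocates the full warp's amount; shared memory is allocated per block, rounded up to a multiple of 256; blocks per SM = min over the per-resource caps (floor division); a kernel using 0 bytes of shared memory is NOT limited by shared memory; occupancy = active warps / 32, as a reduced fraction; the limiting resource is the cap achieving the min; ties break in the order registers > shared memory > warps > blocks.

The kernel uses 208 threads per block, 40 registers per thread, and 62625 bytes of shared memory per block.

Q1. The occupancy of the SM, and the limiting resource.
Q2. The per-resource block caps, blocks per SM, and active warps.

Answer: occupancy 7/32, limited by shared memory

registers: 7 blocks
shared memory: 1 block
warps: 4 blocks
blocks: 32 blocks

Answer: 1 block, 7 active warps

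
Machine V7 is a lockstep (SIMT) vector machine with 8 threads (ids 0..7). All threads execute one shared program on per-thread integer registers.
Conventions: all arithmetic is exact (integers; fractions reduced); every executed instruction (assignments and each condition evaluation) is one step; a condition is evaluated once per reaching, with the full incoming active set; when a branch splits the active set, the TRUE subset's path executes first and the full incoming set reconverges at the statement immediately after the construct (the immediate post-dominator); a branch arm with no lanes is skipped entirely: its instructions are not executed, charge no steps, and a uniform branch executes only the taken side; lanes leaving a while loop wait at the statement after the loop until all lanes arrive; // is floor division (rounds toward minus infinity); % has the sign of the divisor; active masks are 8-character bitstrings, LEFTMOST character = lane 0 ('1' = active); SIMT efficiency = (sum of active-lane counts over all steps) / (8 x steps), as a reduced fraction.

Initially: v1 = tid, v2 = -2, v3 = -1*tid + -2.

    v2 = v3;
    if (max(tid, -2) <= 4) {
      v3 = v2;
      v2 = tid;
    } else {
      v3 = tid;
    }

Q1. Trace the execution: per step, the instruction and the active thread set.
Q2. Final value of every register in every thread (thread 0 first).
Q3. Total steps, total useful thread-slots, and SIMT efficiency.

step 0: v2 <- v3                     11111111
step 1: eval (max(tid, -2) <= 4)     11111111
step 2: v3 <- v2                     11111000
step 3: v2 <- tid                    11111000
step 4: v3 <- tid                    00000111

Answer: 5 steps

v1: 0,1,2,3,4,5,6,7
v2: 0,1,2,3,4,-7,-8,-9
v3: -2,-3,-4,-5,-6,5,6,7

steps = 5; useful = 29; efficiency = 29/40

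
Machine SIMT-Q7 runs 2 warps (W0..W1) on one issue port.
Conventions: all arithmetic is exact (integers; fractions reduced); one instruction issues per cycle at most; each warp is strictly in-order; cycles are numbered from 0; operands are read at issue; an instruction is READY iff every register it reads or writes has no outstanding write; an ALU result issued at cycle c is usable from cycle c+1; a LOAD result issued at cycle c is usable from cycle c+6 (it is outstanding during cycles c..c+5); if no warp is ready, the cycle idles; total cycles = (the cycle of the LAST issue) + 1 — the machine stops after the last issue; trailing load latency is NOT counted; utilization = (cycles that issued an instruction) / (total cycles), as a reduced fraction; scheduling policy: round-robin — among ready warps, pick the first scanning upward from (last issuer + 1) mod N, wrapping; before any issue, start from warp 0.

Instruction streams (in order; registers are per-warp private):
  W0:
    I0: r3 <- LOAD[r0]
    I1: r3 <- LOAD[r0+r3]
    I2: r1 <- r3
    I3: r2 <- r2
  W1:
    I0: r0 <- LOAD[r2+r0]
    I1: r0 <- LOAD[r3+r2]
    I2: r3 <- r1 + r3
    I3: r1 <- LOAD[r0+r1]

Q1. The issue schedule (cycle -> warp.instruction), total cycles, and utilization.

cycle 0: W0.I0
cycle 1: W1.I0
cycle 2: idle
cycle 3: idle
cycle 4: idle
cycle 5: idle
cycle 6: W0.I1
cycle 7: W1.I1
cycle 8: W1.I2
cycle 9: idle
cycle 10: idle
cycle 11: idle
cycle 12: W0.I2
cycle 13: W1.I3
cycle 14: W0.I3

Answer: 15 cycles, utilization 8/15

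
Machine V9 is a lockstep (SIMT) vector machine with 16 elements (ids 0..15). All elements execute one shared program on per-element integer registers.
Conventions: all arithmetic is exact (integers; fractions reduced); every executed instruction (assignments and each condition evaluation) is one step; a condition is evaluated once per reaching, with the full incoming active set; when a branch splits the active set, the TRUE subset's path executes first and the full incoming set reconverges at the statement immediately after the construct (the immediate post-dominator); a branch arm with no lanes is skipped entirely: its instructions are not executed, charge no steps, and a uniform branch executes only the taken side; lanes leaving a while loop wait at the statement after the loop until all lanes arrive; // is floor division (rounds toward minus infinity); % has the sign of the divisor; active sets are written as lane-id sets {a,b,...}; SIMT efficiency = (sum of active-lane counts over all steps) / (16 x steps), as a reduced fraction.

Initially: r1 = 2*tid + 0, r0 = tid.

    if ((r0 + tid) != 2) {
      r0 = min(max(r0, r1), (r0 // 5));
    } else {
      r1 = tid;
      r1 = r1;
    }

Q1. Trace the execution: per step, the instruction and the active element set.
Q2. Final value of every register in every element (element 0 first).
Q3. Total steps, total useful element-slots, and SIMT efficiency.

step 0: eval ((r0 + tid) != 2)       {0,1,2,3,4,5,6,7,8,9,10,11,12,13,14,15}
step 1: r0 <- min(max(r0, r1), (r0 // 5)) {0,2,3,4,5,6,7,8,9,10,11,12,13,14,15}
step 2: r1 <- tid                    {1}
step 3: r1 <- r1                     {1}

Answer: 4 steps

r1: 0,1,4,6,8,10,12,14,16,18,20,22,24,26,28,30
r0: 0,1,0,0,0,1,1,1,1,1,2,2,2,2,2,3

steps = 4; useful = 33; efficiency = 33/64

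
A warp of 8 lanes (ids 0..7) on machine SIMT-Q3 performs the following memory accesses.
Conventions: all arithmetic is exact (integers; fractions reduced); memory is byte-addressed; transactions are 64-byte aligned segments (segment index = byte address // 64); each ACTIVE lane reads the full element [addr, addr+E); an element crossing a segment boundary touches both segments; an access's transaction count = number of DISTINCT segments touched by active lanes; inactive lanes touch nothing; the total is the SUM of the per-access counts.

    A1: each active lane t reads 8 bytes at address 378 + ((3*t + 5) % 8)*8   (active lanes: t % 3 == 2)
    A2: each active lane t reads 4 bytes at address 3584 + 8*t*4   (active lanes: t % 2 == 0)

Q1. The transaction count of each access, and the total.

A1: 1 transaction
A2: 4 transactions

Answer: 1,4; total 5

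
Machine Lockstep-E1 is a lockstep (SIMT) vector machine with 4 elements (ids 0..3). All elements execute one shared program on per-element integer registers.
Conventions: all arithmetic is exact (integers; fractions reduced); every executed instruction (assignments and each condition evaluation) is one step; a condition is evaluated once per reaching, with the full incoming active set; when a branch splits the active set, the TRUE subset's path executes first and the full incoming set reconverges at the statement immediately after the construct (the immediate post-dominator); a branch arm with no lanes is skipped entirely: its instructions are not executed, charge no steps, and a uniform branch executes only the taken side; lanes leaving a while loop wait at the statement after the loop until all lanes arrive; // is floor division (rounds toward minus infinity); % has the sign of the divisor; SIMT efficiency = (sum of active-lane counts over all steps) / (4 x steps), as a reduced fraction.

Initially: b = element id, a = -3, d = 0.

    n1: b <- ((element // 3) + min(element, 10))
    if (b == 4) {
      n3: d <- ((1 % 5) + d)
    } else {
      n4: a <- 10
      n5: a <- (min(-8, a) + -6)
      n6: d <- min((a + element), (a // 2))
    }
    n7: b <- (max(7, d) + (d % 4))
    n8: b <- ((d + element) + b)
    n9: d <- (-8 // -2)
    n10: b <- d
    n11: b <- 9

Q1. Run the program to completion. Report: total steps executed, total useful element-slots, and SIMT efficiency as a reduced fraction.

Answer: 11 steps, 38 useful, 19/22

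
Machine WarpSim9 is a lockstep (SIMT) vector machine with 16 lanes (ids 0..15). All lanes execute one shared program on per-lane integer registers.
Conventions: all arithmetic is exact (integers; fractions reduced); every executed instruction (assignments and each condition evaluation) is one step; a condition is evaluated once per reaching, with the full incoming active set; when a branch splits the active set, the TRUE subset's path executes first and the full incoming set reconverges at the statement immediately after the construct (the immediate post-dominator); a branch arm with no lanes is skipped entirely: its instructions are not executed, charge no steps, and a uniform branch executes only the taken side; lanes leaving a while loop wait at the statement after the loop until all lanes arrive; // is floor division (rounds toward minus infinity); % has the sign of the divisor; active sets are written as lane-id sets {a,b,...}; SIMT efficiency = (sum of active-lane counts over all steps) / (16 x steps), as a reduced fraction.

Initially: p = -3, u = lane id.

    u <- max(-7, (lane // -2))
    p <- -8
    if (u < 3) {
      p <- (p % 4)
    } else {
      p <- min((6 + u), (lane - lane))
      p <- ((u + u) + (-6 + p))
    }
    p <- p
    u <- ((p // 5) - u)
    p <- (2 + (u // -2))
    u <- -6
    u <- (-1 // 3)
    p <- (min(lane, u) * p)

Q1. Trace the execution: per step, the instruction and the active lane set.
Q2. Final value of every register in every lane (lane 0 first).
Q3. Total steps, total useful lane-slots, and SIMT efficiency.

step 0: u <- max(-7, (lane // -2))   {0,1,2,3,4,5,6,7,8,9,10,11,12,13,14,15}
step 1: p <- -8                      {0,1,2,3,4,5,6,7,8,9,10,11,12,13,14,15}
step 2: eval (u < 3)                 {0,1,2,3,4,5,6,7,8,9,10,11,12,13,14,15}
step 3: p <- (p % 4)                 {0,1,2,3,4,5,6,7,8,9,10,11,12,13,14,15}
step 4: p <- p                       {0,1,2,3,4,5,6,7,8,9,10,11,12,13,14,15}
step 5: u <- ((p // 5) - u)          {0,1,2,3,4,5,6,7,8,9,10,11,12,13,14,15}
step 6: p <- (2 + (u // -2))         {0,1,2,3,4,5,6,7,8,9,10,11,12,13,14,15}
step 7: u <- -6                      {0,1,2,3,4,5,6,7,8,9,10,11,12,13,14,15}
step 8: u <- (-1 // 3)               {0,1,2,3,4,5,6,7,8,9,10,11,12,13,14,15}
step 9: p <- (min(lane, u) * p)      {0,1,2,3,4,5,6,7,8,9,10,11,12,13,14,15}

Answer: 10 steps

p: -2,-1,-1,-1,-1,0,0,0,0,1,1,1,1,2,2,2
u: -1,-1,-1,-1,-1,-1,-1,-1,-1,-1,-1,-1,-1,-1,-1,-1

steps = 10; useful = 160; efficiency = 160/160 = 1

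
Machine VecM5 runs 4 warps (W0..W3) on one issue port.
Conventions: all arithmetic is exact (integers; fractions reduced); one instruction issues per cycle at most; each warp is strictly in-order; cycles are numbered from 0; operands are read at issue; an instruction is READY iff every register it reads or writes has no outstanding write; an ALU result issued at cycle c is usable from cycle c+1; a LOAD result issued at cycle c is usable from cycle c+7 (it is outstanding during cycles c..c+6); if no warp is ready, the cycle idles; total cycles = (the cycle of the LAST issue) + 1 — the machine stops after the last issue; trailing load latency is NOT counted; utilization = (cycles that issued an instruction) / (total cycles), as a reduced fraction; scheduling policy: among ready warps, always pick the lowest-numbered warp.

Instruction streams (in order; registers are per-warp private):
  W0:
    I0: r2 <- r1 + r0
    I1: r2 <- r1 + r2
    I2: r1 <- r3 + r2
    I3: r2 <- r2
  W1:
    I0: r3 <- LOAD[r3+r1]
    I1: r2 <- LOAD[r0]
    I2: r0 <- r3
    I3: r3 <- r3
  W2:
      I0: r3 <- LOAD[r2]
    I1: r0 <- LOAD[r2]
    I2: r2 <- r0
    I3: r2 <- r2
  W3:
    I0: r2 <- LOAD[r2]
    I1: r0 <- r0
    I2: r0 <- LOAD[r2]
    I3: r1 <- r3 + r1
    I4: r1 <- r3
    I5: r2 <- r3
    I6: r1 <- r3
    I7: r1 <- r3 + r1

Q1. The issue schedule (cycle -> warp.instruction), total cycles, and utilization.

cycle 0: W0.I0
cycle 1: W0.I1
cycle 2: W0.I2
cycle 3: W0.I3
cycle 4: W1.I0
cycle 5: W1.I1
cycle 6: W2.I0
cycle 7: W2.I1
cycle 8: W3.I0
cycle 9: W3.I1
cycle 10: idle
cycle 11: W1.I2
cycle 12: W1.I3
cycle 13: idle
cycle 14: W2.I2
cycle 15: W2.I3
cycle 16: W3.I2
cycle 17: W3.I3
cycle 18: W3.I4
cycle 19: W3.I5
cycle 20: W3.I6
cycle 21: W3.I7

Answer: 22 cycles, utilization 10/11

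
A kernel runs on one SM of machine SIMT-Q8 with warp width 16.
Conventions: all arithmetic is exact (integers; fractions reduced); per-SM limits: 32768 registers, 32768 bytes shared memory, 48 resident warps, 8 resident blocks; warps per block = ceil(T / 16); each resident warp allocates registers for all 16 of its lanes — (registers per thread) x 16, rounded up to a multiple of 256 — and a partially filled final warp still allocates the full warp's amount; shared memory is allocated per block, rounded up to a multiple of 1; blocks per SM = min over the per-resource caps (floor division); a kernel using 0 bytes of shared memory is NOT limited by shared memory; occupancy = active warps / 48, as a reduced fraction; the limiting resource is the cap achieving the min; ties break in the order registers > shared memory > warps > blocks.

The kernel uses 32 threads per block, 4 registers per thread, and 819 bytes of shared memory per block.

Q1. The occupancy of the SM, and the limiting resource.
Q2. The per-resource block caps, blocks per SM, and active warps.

Answer: occupancy 1/3, limited by blocks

registers: 64 blocks
shared memory: 40 blocks
warps: 24 blocks
blocks: 8 blocks

Answer: 8 blocks, 16 active warps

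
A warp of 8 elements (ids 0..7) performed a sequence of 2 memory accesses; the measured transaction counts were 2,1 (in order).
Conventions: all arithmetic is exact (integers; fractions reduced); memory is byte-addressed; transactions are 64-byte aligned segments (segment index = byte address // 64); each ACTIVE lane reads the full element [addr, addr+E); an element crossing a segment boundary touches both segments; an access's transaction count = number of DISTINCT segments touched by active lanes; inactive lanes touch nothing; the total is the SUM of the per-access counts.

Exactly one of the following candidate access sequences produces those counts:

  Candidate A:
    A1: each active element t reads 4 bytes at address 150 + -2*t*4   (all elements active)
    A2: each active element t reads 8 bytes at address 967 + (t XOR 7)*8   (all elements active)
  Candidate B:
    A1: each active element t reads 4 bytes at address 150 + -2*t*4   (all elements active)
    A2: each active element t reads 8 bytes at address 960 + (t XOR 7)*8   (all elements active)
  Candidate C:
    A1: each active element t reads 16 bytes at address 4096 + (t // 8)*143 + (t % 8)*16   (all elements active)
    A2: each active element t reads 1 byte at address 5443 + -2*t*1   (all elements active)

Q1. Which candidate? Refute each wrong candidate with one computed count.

A: A2 gives 2 transactions, not 1
C: A2 gives 2 transactions, not 1
B: all counts match (2,1)

Answer: B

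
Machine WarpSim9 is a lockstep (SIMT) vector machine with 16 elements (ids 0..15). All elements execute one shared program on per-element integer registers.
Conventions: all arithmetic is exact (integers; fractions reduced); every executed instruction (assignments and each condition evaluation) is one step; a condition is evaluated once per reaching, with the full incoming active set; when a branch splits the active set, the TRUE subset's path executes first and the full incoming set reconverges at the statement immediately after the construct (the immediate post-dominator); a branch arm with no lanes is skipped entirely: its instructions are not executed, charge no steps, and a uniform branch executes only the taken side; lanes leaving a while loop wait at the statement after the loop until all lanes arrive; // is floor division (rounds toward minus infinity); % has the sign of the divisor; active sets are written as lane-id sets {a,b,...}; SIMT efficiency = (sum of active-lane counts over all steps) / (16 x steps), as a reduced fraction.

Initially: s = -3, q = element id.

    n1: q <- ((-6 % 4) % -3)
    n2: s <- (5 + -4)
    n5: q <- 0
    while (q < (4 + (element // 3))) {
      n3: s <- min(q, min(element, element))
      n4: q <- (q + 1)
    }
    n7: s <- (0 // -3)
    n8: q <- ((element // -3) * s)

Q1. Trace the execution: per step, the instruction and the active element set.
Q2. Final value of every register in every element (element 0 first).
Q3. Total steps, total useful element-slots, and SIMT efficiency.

step 0: q <- ((-6 % 4) % -3)         {0,1,2,3,4,5,6,7,8,9,10,11,12,13,14,15}
step 1: s <- (5 + -4)                {0,1,2,3,4,5,6,7,8,9,10,11,12,13,14,15}
step 2: q <- 0                       {0,1,2,3,4,5,6,7,8,9,10,11,12,13,14,15}
step 3: eval (q < (4 + (element // 3))) {0,1,2,3,4,5,6,7,8,9,10,11,12,13,14,15}
step 4: s <- min(q, min(element, element)) {0,1,2,3,4,5,6,7,8,9,10,11,12,13,14,15}
step 5: q <- (q + 1)                 {0,1,2,3,4,5,6,7,8,9,10,11,12,13,14,15}
step 6: eval (q < (4 + (element // 3))) {0,1,2,3,4,5,6,7,8,9,10,11,12,13,14,15}
step 7: s <- min(q, min(element, element)) {0,1,2,3,4,5,6,7,8,9,10,11,12,13,14,15}
step 8: q <- (q + 1)                 {0,1,2,3,4,5,6,7,8,9,10,11,12,13,14,15}
step 9: eval (q < (4 + (element // 3))) {0,1,2,3,4,5,6,7,8,9,10,11,12,13,14,15}
step 10: s <- min(q, min(element, element)) {0,1,2,3,4,5,6,7,8,9,10,11,12,13,14,15}
step 11: q <- (q + 1)                 {0,1,2,3,4,5,6,7,8,9,10,11,12,13,14,15}
step 12: eval (q < (4 + (element // 3))) {0,1,2,3,4,5,6,7,8,9,10,11,12,13,14,15}
step 13: s <- min(q, min(element, element)) {0,1,2,3,4,5,6,7,8,9,10,11,12,13,14,15}
step 14: q <- (q + 1)                 {0,1,2,3,4,5,6,7,8,9,10,11,12,13,14,15}
step 15: eval (q < (4 + (element // 3))) {0,1,2,3,4,5,6,7,8,9,10,11,12,13,14,15}
step 16: s <- min(q, min(element, element)) {3,4,5,6,7,8,9,10,11,12,13,14,15}
step 17: q <- (q + 1)                 {3,4,5,6,7,8,9,10,11,12,13,14,15}
step 18: eval (q < (4 + (element // 3))) {3,4,5,6,7,8,9,10,11,12,13,14,15}
step 19: s <- min(q, min(element, element)) {6,7,8,9,10,11,12,13,14,15}
step 20: q <- (q + 1)                 {6,7,8,9,10,11,12,13,14,15}
step 21: eval (q < (4 + (element // 3))) {6,7,8,9,10,11,12,13,14,15}
step 22: s <- min(q, min(element, element)) {9,10,11,12,13,14,15}
step 23: q <- (q + 1)                 {9,10,11,12,13,14,15}
step 24: eval (q < (4 + (element // 3))) {9,10,11,12,13,14,15}
step 25: s <- min(q, min(element, element)) {12,13,14,15}
step 26: q <- (q + 1)                 {12,13,14,15}
step 27: eval (q < (4 + (element // 3))) {12,13,14,15}
step 28: s <- min(q, min(element, element)) {15}
step 29: q <- (q + 1)                 {15}
step 30: eval (q < (4 + (element // 3))) {15}
step 31: s <- (0 // -3)               {0,1,2,3,4,5,6,7,8,9,10,11,12,13,14,15}
step 32: q <- ((element // -3) * s)   {0,1,2,3,4,5,6,7,8,9,10,11,12,13,14,15}

Answer: 33 steps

s: 0,0,0,0,0,0,0,0,0,0,0,0,0,0,0,0
q: 0,0,0,0,0,0,0,0,0,0,0,0,0,0,0,0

steps = 33; useful = 393; efficiency = 393/528 = 131/176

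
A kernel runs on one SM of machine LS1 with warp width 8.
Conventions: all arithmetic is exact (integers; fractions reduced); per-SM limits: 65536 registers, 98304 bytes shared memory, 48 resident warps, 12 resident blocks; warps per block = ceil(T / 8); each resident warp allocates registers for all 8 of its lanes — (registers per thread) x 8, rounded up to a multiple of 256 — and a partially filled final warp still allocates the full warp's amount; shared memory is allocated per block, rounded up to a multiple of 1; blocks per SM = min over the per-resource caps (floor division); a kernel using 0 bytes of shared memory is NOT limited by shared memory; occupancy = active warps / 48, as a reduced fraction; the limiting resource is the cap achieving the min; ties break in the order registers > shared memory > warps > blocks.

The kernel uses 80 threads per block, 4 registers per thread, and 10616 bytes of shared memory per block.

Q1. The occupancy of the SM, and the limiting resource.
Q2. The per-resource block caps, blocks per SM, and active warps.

Answer: occupancy 5/6, limited by warps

registers: 25 blocks
shared memory: 9 blocks
warps: 4 blocks
blocks: 12 blocks

Answer: 4 blocks, 40 active warps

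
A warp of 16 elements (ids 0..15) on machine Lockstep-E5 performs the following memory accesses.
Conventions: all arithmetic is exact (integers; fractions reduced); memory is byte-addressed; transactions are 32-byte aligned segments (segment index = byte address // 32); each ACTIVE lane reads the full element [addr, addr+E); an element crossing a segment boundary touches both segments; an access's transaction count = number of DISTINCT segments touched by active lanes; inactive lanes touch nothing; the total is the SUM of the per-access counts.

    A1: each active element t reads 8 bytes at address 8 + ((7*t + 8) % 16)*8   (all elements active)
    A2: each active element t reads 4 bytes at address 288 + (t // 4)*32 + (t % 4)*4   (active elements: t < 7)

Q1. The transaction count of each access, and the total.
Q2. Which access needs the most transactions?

A1: 5 transactions
A2: 2 transactions

Answer: 5,2; total 7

Answer: A1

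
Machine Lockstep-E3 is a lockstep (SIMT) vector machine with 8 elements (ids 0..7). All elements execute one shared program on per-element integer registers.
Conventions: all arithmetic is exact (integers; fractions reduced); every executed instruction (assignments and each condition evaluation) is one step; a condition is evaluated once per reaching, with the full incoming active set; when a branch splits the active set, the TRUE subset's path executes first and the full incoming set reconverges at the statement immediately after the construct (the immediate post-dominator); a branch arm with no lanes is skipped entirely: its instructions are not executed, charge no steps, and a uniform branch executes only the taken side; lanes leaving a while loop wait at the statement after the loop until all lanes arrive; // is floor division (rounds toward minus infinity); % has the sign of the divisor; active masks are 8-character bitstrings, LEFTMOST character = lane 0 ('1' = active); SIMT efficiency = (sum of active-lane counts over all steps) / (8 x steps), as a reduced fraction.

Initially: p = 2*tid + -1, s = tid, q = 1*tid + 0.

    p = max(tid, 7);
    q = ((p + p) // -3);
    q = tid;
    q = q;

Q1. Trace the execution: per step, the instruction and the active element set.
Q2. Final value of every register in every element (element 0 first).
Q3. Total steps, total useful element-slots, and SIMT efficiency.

step 0: p <- max(tid, 7)             11111111
step 1: q <- ((p + p) // -3)         11111111
step 2: q <- tid                     11111111
step 3: q <- q                       11111111

Answer: 4 steps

p: 7,7,7,7,7,7,7,7
s: 0,1,2,3,4,5,6,7
q: 0,1,2,3,4,5,6,7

steps = 4; useful = 32; efficiency = 32/32 = 1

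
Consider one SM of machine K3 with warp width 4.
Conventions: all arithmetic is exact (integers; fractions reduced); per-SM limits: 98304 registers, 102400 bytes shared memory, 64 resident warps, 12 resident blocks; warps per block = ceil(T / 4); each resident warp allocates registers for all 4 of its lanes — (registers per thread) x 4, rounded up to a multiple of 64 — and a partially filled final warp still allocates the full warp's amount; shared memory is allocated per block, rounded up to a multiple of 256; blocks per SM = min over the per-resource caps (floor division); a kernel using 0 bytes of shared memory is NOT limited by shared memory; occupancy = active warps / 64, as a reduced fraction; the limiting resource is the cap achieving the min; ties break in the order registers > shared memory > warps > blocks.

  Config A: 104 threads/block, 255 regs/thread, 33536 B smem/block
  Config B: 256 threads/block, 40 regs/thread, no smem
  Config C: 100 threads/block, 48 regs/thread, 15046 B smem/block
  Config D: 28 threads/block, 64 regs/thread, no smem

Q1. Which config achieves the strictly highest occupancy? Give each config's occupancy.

occupancies: A 13/16, B 1, C 25/32, D 63/64

Answer: B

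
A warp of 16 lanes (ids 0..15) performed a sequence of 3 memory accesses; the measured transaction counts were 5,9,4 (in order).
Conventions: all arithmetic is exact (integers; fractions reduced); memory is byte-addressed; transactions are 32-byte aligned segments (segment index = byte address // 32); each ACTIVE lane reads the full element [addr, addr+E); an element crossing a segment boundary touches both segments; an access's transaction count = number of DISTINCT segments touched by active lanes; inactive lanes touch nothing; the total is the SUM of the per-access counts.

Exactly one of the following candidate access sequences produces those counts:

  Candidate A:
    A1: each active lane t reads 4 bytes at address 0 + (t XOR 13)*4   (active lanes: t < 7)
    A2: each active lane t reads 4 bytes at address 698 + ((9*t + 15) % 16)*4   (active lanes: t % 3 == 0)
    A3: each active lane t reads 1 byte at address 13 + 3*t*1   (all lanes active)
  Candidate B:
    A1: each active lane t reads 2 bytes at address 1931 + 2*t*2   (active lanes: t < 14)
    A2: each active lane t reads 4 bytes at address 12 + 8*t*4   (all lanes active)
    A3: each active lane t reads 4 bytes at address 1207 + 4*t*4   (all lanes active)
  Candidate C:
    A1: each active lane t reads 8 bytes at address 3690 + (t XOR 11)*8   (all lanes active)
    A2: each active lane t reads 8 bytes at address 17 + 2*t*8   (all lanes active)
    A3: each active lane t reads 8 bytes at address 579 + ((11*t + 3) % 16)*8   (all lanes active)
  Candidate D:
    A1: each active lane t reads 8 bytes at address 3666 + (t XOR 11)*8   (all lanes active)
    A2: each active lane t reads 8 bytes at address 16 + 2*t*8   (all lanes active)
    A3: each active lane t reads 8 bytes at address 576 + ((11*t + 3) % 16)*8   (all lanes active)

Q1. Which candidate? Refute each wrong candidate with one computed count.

A: A1 gives 1 transaction, not 5
B: A1 gives 3 transactions, not 5
C: A3 gives 5 transactions, not 4
D: all counts match (5,9,4)

Answer: D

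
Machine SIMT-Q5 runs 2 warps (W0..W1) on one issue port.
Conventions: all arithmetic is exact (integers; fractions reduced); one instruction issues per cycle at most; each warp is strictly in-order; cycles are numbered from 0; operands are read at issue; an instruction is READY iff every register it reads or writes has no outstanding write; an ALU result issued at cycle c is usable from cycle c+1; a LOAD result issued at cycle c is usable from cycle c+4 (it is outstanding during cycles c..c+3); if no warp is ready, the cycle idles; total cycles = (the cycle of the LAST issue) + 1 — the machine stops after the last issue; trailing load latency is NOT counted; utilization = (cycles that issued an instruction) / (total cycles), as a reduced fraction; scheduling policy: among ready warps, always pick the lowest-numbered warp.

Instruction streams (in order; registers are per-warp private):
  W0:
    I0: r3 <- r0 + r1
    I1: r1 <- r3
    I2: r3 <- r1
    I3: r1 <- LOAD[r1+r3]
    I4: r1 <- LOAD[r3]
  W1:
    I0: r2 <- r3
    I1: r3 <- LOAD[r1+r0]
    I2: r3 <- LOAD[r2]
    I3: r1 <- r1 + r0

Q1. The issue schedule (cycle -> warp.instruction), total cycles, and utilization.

cycle 0: W0.I0
cycle 1: W0.I1
cycle 2: W0.I2
cycle 3: W0.I3
cycle 4: W1.I0
cycle 5: W1.I1
cycle 6: idle
cycle 7: W0.I4
cycle 8: idle
cycle 9: W1.I2
cycle 10: W1.I3

Answer: 11 cycles, utilization 9/11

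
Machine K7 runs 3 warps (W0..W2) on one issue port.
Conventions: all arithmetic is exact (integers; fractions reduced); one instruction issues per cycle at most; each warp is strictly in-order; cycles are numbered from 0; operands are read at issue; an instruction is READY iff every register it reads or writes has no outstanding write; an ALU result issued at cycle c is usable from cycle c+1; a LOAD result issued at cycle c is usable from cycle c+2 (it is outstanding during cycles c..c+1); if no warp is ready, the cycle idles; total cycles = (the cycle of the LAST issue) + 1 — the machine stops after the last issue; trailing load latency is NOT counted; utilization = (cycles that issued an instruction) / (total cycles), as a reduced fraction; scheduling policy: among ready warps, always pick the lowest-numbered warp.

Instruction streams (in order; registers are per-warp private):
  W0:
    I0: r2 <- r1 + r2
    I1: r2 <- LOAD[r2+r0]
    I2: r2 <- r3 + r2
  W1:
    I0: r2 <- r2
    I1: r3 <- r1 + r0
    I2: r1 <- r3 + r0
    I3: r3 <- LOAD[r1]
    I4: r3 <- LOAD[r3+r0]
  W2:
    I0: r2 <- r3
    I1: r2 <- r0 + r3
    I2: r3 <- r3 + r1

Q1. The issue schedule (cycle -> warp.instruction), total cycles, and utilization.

cycle 0: W0.I0
cycle 1: W0.I1
cycle 2: W1.I0
cycle 3: W0.I2
cycle 4: W1.I1
cycle 5: W1.I2
cycle 6: W1.I3
cycle 7: W2.I0
cycle 8: W1.I4
cycle 9: W2.I1
cycle 10: W2.I2

Answer: 11 cycles, utilization 1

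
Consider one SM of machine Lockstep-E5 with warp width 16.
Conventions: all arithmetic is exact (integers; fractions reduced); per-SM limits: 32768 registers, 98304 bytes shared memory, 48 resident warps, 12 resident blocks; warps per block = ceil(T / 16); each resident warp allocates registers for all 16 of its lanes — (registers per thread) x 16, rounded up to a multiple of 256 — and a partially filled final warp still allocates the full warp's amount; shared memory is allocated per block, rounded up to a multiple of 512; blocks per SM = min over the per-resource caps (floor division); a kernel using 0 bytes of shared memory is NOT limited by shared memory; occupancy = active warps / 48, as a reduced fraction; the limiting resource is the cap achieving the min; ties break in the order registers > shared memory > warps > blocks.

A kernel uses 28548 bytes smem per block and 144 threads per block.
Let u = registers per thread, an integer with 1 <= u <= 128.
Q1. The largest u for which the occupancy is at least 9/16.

Answer: u = 64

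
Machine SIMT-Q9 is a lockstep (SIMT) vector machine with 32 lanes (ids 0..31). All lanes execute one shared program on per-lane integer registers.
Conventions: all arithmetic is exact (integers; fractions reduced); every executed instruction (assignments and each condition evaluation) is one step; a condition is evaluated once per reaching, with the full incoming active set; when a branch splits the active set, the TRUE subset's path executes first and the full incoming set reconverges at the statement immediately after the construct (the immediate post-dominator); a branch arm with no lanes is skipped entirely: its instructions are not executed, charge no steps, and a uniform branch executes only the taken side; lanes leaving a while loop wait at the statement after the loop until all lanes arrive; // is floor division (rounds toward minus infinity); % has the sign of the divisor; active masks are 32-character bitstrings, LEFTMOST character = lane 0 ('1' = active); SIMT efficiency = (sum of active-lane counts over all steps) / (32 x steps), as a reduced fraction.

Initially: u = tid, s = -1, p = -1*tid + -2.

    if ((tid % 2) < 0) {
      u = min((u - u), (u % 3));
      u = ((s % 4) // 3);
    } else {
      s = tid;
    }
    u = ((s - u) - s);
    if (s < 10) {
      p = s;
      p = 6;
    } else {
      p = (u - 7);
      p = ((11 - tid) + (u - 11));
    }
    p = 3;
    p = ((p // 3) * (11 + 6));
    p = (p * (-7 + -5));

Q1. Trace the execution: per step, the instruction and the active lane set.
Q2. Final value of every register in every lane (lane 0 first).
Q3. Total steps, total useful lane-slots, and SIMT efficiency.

step 0: eval ((tid % 2) < 0)         11111111111111111111111111111111
step 1: s <- tid                     11111111111111111111111111111111
step 2: u <- ((s - u) - s)           11111111111111111111111111111111
step 3: eval (s < 10)                11111111111111111111111111111111
step 4: p <- s                       11111111110000000000000000000000
step 5: p <- 6                       11111111110000000000000000000000
step 6: p <- (u - 7)                 00000000001111111111111111111111
step 7: p <- ((11 - tid) + (u - 11)) 00000000001111111111111111111111
step 8: p <- 3                       11111111111111111111111111111111
step 9: p <- ((p // 3) * (11 + 6))   11111111111111111111111111111111
step 10: p <- (p * (-7 + -5))         11111111111111111111111111111111

Answer: 11 steps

u: 0,-1,-2,-3,-4,-5,-6,-7,-8,-9,-10,-11,-12,-13,-14,-15,-16,-17,-18,-19,-20,-21,-22,-23,-24,-25,-26,-27,-28,-29,-30,-31
s: 0,1,2,3,4,5,6,7,8,9,10,11,12,13,14,15,16,17,18,19,20,21,22,23,24,25,26,27,28,29,30,31
p: -204,-204,-204,-204,-204,-204,-204,-204,-204,-204,-204,-204,-204,-204,-204,-204,-204,-204,-204,-204,-204,-204,-204,-204,-204,-204,-204,-204,-204,-204,-204,-204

steps = 11; useful = 288; efficiency = 288/352 = 9/11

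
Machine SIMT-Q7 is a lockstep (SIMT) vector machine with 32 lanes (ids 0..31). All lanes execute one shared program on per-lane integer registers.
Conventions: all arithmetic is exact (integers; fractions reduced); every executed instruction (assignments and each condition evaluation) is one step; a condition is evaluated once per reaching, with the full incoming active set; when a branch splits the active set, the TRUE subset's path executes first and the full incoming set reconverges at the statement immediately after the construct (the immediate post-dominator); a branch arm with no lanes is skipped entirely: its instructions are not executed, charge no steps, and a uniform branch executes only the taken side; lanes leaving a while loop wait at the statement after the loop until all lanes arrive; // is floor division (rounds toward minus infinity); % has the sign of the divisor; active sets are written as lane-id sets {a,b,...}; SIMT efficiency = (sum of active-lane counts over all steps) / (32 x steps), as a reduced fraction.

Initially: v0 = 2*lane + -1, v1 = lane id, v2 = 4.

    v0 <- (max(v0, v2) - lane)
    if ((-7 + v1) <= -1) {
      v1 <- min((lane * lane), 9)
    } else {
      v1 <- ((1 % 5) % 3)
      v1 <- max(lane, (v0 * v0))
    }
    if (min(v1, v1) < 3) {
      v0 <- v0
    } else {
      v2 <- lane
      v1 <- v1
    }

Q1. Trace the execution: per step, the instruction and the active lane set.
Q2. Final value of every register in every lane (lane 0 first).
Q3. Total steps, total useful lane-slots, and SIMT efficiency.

step 0: v0 <- (max(v0, v2) - lane)   {0,1,2,3,4,5,6,7,8,9,10,11,12,13,14,15,16,17,18,19,20,21,22,23,24,25,26,27,28,29,30,31}
step 1: eval ((-7 + v1) <= -1)       {0,1,2,3,4,5,6,7,8,9,10,11,12,13,14,15,16,17,18,19,20,21,22,23,24,25,26,27,28,29,30,31}
step 2: v1 <- min((lane * lane), 9)  {0,1,2,3,4,5,6}
step 3: v1 <- ((1 % 5) % 3)          {7,8,9,10,11,12,13,14,15,16,17,18,19,20,21,22,23,24,25,26,27,28,29,30,31}
step 4: v1 <- max(lane, (v0 * v0))   {7,8,9,10,11,12,13,14,15,16,17,18,19,20,21,22,23,24,25,26,27,28,29,30,31}
step 5: eval (min(v1, v1) < 3)       {0,1,2,3,4,5,6,7,8,9,10,11,12,13,14,15,16,17,18,19,20,21,22,23,24,25,26,27,28,29,30,31}
step 6: v0 <- v0                     {0,1}
step 7: v2 <- lane                   {2,3,4,5,6,7,8,9,10,11,12,13,14,15,16,17,18,19,20,21,22,23,24,25,26,27,28,29,30,31}
step 8: v1 <- v1                     {2,3,4,5,6,7,8,9,10,11,12,13,14,15,16,17,18,19,20,21,22,23,24,25,26,27,28,29,30,31}

Answer: 9 steps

v0: 4,3,2,2,3,4,5,6,7,8,9,10,11,12,13,14,15,16,17,18,19,20,21,22,23,24,25,26,27,28,29,30
v1: 0,1,4,9,9,9,9,36,49,64,81,100,121,144,169,196,225,256,289,324,361,400,441,484,529,576,625,676,729,784,841,900
v2: 4,4,2,3,4,5,6,7,8,9,10,11,12,13,14,15,16,17,18,19,20,21,22,23,24,25,26,27,28,29,30,31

steps = 9; useful = 215; efficiency = 215/288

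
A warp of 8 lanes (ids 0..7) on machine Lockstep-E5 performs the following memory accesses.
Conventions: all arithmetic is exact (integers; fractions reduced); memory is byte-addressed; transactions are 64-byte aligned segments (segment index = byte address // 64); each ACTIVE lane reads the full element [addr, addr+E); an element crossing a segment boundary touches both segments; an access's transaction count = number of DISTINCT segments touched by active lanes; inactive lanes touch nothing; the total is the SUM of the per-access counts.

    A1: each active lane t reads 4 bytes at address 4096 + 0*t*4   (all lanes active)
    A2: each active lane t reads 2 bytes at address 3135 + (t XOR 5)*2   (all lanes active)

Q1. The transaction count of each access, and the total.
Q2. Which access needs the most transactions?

A1: 1 transaction
A2: 2 transactions

Answer: 1,2; total 3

Answer: A2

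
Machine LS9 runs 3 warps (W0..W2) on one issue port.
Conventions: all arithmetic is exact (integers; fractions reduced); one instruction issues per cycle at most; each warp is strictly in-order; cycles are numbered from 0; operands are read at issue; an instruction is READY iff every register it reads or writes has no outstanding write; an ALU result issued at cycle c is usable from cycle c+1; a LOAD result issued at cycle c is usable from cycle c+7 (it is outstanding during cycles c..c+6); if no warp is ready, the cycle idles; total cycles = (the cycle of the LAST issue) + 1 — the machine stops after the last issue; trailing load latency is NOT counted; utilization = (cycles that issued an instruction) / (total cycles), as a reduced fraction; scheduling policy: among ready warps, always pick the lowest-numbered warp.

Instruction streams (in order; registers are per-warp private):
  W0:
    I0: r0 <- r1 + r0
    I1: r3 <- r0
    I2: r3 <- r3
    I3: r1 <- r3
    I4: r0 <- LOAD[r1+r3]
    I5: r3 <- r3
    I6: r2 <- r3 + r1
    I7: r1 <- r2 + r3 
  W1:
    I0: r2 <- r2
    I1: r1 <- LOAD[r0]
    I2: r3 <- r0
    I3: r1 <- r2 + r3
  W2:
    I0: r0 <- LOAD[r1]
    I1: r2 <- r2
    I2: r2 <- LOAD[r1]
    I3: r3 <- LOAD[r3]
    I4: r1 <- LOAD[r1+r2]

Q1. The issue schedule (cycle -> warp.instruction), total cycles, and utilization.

cycle 0: W0.I0
cycle 1: W0.I1
cycle 2: W0.I2
cycle 3: W0.I3
cycle 4: W0.I4
cycle 5: W0.I5
cycle 6: W0.I6
cycle 7: W0.I7
cycle 8: W1.I0
cycle 9: W1.I1
cycle 10: W1.I2
cycle 11: W2.I0
cycle 12: W2.I1
cycle 13: W2.I2
cycle 14: W2.I3
cycle 15: idle
cycle 16: W1.I3
cycle 17: idle
cycle 18: idle
cycle 19: idle
cycle 20: W2.I4

Answer: 21 cycles, utilization 17/21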